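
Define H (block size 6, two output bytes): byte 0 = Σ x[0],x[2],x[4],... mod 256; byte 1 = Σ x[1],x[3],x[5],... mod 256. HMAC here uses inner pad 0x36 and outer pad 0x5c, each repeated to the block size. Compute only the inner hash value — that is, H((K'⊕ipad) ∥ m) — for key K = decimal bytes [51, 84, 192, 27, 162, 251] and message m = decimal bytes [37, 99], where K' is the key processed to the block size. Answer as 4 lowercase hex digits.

b4bf

Key decimal bytes [51, 84, 192, 27, 162, 251] = 33 54 c0 1b a2 fb is exactly B = 6 bytes: K' = 33 54 c0 1b a2 fb.
K' ⊕ ipad = 05 62 f6 2d 94 cd.
Inner input = 05 62 f6 2d 94 cd ∥ 25 63.
Inner hash: even-index sum = 436 mod 256 = 180; odd-index sum = 447 mod 256 = 191 → b4 bf.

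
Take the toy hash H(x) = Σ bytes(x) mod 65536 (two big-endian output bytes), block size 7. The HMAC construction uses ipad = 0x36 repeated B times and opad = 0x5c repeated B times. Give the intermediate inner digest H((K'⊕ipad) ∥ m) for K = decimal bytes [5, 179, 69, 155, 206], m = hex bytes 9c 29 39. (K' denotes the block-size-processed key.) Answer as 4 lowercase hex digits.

Key decimal bytes [5, 179, 69, 155, 206] = 05 b3 45 9b ce is 5 bytes ≤ B = 7; zero-pad to 7 bytes: K' = 05 b3 45 9b ce 00 00.
K' ⊕ ipad = 33 85 73 ad f8 36 36.
Inner input = 33 85 73 ad f8 36 36 ∥ 9c 29 39.
Inner hash: sum = 51+133+115+173+248+54+54+156+41+57 = 1082 → 04 3a.

043a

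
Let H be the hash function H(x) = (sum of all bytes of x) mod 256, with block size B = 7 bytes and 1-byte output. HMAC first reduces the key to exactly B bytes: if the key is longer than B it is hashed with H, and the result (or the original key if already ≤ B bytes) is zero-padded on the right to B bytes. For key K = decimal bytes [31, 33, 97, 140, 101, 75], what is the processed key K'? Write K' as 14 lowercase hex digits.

Key decimal bytes [31, 33, 97, 140, 101, 75] = 1f 21 61 8c 65 4b is 6 bytes ≤ B = 7; zero-pad to 7 bytes: K' = 1f 21 61 8c 65 4b 00.

1f21618c654b00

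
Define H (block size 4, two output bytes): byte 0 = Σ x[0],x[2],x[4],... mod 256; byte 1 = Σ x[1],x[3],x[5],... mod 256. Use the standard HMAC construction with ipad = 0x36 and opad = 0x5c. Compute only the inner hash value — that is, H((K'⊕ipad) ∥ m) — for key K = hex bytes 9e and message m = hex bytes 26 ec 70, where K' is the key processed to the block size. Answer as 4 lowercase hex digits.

7458

Key hex bytes 9e is 1 byte ≤ B = 4; zero-pad to 4 bytes: K' = 9e 00 00 00.
K' ⊕ ipad = a8 36 36 36.
Inner input = a8 36 36 36 ∥ 26 ec 70.
Inner hash: even-index sum = 372 mod 256 = 116; odd-index sum = 344 mod 256 = 88 → 74 58.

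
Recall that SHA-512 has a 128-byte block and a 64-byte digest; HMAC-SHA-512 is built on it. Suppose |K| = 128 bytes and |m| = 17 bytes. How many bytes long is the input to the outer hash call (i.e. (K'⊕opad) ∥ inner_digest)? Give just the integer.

192

Key is 128 ≤ 128 bytes, zero-padded: |K'| = 128.
Outer input = (K'⊕opad) ∥ H(inner) → 128 + 64 = 192 bytes.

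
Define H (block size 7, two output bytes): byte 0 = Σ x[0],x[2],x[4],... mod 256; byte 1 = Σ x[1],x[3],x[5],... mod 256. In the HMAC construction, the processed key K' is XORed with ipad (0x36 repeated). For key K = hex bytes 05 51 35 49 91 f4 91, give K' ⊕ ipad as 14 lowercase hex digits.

Key hex bytes 05 51 35 49 91 f4 91 is exactly B = 7 bytes: K' = 05 51 35 49 91 f4 91.
XOR each byte with 0x36: 05⊕36=33, 51⊕36=67, 35⊕36=03, 49⊕36=7f, 91⊕36=a7, f4⊕36=c2, 91⊕36=a7.

3367037fa7c2a7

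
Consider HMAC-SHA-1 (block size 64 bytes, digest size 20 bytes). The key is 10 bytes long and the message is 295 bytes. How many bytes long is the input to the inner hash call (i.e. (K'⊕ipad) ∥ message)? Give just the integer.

359

Key is 10 ≤ 64 bytes, zero-padded: |K'| = 64.
Inner input = (K'⊕ipad) ∥ m → 64 + 295 = 359 bytes.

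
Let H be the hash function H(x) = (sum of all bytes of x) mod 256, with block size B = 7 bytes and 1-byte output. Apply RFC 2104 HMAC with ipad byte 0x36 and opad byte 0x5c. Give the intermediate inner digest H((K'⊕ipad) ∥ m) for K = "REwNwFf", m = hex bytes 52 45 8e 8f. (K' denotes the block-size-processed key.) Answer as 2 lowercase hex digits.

45

Key "REwNwFf" = 52 45 77 4e 77 46 66 is exactly B = 7 bytes: K' = 52 45 77 4e 77 46 66.
K' ⊕ ipad = 64 73 41 78 41 70 50.
Inner input = 64 73 41 78 41 70 50 ∥ 52 45 8e 8f.
Inner hash: sum = 100+115+65+120+65+112+80+82+69+142+143 = 1093; mod 256 = 69 → 45.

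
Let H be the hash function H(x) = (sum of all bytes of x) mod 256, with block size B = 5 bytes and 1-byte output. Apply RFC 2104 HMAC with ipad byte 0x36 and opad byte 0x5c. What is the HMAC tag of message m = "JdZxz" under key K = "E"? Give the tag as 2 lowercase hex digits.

ce

Key "E" = 45 is 1 byte ≤ B = 5; zero-pad to 5 bytes: K' = 45 00 00 00 00.
K' ⊕ ipad = 73 36 36 36 36.  K' ⊕ opad = 19 5c 5c 5c 5c.
Inner input = (K'⊕ipad) ∥ m = 73 36 36 36 36 ∥ 4a 64 5a 78 7a.
Inner hash: sum = 115+54+54+54+54+74+100+90+120+122 = 837; mod 256 = 69 → 45.
Outer input = (K'⊕opad) ∥ inner = 19 5c 5c 5c 5c ∥ 45.
Outer hash (tag): sum = 25+92+92+92+92+69 = 462; mod 256 = 206 → ce.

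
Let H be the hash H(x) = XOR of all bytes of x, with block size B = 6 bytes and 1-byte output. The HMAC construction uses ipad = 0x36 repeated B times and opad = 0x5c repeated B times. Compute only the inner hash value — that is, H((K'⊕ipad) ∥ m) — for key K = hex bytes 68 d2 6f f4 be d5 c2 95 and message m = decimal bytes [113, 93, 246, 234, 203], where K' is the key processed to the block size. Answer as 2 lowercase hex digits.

Key hex bytes 68 d2 6f f4 be d5 c2 95 is 8 bytes > B = 6, so hash it first: H(key) = 1d, then zero-pad to 6 bytes: K' = 1d 00 00 00 00 00.
K' ⊕ ipad = 2b 36 36 36 36 36.
Inner input = 2b 36 36 36 36 36 ∥ 71 5d f6 ea cb.
Inner hash: XOR 2b⊕36⊕36⊕36⊕36⊕36⊕71⊕5d⊕f6⊕ea⊕cb = e6.

e6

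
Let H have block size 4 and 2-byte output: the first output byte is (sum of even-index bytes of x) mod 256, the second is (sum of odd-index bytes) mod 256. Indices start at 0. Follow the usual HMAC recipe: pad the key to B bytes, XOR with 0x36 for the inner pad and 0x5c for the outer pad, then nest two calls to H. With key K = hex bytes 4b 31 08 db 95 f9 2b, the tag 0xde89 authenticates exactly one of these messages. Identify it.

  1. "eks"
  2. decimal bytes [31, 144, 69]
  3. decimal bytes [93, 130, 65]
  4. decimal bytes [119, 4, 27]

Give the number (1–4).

1

Key hex bytes 4b 31 08 db 95 f9 2b is 7 bytes > B = 4, so hash it first: H(key) = 13 05, then zero-pad to 4 bytes: K' = 13 05 00 00.
K' ⊕ ipad = 25 33 36 36; K' ⊕ opad = 4f 59 5c 5c.
m1: inner = H(25 33 36 36 65 6b 73) = 33 d4; tag = H(4f 59 5c 5c 33 d4) = de89 ← matches
m2: inner = H(25 33 36 36 1f 90 45) = bf f9; tag = H(4f 59 5c 5c bf f9) = 6aae
m3: inner = H(25 33 36 36 5d 82 41) = f9 eb; tag = H(4f 59 5c 5c f9 eb) = a4a0
m4: inner = H(25 33 36 36 77 04 1b) = ed 6d; tag = H(4f 59 5c 5c ed 6d) = 9822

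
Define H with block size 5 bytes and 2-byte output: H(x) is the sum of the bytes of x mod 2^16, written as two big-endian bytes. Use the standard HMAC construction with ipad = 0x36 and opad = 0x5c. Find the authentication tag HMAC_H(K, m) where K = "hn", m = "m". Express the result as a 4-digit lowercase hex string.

Key "hn" = 68 6e is 2 bytes ≤ B = 5; zero-pad to 5 bytes: K' = 68 6e 00 00 00.
K' ⊕ ipad = 5e 58 36 36 36.  K' ⊕ opad = 34 32 5c 5c 5c.
Inner input = (K'⊕ipad) ∥ m = 5e 58 36 36 36 ∥ 6d.
Inner hash: sum = 94+88+54+54+54+109 = 453 → 01 c5.
Outer input = (K'⊕opad) ∥ inner = 34 32 5c 5c 5c ∥ 01 c5.
Outer hash (tag): sum = 52+50+92+92+92+1+197 = 576 → 02 40.

0240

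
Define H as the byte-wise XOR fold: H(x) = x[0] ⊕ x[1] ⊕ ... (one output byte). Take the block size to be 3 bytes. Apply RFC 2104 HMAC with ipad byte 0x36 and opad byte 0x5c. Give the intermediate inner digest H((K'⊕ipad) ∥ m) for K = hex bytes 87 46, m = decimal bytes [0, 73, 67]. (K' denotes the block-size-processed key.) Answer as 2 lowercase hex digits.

Key hex bytes 87 46 is 2 bytes ≤ B = 3; zero-pad to 3 bytes: K' = 87 46 00.
K' ⊕ ipad = b1 70 36.
Inner input = b1 70 36 ∥ 00 49 43.
Inner hash: XOR b1⊕70⊕36⊕00⊕49⊕43 = fd.

fd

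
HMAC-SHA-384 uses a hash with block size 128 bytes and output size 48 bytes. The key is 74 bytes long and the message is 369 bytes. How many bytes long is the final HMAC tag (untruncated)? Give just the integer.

48

The tag is one SHA-384 digest: 48 bytes.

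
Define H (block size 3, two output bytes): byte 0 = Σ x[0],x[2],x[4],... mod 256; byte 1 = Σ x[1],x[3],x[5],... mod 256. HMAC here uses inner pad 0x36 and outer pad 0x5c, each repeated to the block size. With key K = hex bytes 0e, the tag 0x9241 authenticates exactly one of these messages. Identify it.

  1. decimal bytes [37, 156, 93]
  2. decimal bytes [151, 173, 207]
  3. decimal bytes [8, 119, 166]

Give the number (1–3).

Key hex bytes 0e is 1 byte ≤ B = 3; zero-pad to 3 bytes: K' = 0e 00 00.
K' ⊕ ipad = 38 36 36; K' ⊕ opad = 52 5c 5c.
m1: inner = H(38 36 36 25 9c 5d) = 0a b8; tag = H(52 5c 5c 0a b8) = 6666
m2: inner = H(38 36 36 97 ad cf) = 1b 9c; tag = H(52 5c 5c 1b 9c) = 4a77
m3: inner = H(38 36 36 08 77 a6) = e5 e4; tag = H(52 5c 5c e5 e4) = 9241 ← matches

3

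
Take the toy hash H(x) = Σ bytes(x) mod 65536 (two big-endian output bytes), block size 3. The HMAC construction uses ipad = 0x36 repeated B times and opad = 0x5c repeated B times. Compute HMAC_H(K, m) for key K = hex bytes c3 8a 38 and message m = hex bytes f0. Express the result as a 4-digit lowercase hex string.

028a

Key hex bytes c3 8a 38 is exactly B = 3 bytes: K' = c3 8a 38.
K' ⊕ ipad = f5 bc 0e.  K' ⊕ opad = 9f d6 64.
Inner input = (K'⊕ipad) ∥ m = f5 bc 0e ∥ f0.
Inner hash: sum = 245+188+14+240 = 687 → 02 af.
Outer input = (K'⊕opad) ∥ inner = 9f d6 64 ∥ 02 af.
Outer hash (tag): sum = 159+214+100+2+175 = 650 → 02 8a.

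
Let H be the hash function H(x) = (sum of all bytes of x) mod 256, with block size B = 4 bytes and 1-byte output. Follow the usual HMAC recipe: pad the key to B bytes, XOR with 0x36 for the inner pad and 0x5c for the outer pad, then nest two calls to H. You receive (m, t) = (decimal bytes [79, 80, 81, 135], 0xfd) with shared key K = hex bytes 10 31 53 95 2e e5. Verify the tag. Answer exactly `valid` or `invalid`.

invalid

Key hex bytes 10 31 53 95 2e e5 is 6 bytes > B = 4, so hash it first: H(key) = 3c, then zero-pad to 4 bytes: K' = 3c 00 00 00.
K' ⊕ ipad = 0a 36 36 36; K' ⊕ opad = 60 5c 5c 5c.
Inner hash: sum = 10+54+54+54+79+80+81+135 = 547; mod 256 = 35 → 23.
Outer hash (recomputed tag): sum = 96+92+92+92+35 = 407; mod 256 = 151 → 97.
Recomputed tag = 97; claimed = fd → mismatch.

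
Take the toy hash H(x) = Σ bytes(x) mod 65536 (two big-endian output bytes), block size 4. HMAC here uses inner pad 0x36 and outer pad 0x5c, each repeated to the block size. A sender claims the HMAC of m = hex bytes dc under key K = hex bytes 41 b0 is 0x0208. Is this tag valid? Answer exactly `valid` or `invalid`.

Key hex bytes 41 b0 is 2 bytes ≤ B = 4; zero-pad to 4 bytes: K' = 41 b0 00 00.
K' ⊕ ipad = 77 86 36 36; K' ⊕ opad = 1d ec 5c 5c.
Inner hash: sum = 119+134+54+54+220 = 581 → 02 45.
Outer hash (recomputed tag): sum = 29+236+92+92+2+69 = 520 → 02 08.
Recomputed tag = 0208; claimed = 0208 → match.

valid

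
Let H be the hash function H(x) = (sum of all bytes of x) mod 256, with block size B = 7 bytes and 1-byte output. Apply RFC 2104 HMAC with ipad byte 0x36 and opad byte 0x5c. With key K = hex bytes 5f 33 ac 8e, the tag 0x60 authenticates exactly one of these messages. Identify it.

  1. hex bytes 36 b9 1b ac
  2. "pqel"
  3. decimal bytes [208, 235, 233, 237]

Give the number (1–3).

Key hex bytes 5f 33 ac 8e is 4 bytes ≤ B = 7; zero-pad to 7 bytes: K' = 5f 33 ac 8e 00 00 00.
K' ⊕ ipad = 69 05 9a b8 36 36 36; K' ⊕ opad = 03 6f f0 d2 5c 5c 5c.
m1: inner = H(69 05 9a b8 36 36 36 36 b9 1b ac) = 18; tag = H(03 6f f0 d2 5c 5c 5c 18) = 60 ← matches
m2: inner = H(69 05 9a b8 36 36 36 70 71 65 6c) = 14; tag = H(03 6f f0 d2 5c 5c 5c 14) = 5c
m3: inner = H(69 05 9a b8 36 36 36 d0 eb e9 ed) = f3; tag = H(03 6f f0 d2 5c 5c 5c f3) = 3b

1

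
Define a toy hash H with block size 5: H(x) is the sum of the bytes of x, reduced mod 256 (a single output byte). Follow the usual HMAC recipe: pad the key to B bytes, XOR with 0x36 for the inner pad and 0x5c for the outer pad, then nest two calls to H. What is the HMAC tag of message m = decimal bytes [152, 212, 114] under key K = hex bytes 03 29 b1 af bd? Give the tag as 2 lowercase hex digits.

Key hex bytes 03 29 b1 af bd is exactly B = 5 bytes: K' = 03 29 b1 af bd.
K' ⊕ ipad = 35 1f 87 99 8b.  K' ⊕ opad = 5f 75 ed f3 e1.
Inner input = (K'⊕ipad) ∥ m = 35 1f 87 99 8b ∥ 98 d4 72.
Inner hash: sum = 53+31+135+153+139+152+212+114 = 989; mod 256 = 221 → dd.
Outer input = (K'⊕opad) ∥ inner = 5f 75 ed f3 e1 ∥ dd.
Outer hash (tag): sum = 95+117+237+243+225+221 = 1138; mod 256 = 114 → 72.

72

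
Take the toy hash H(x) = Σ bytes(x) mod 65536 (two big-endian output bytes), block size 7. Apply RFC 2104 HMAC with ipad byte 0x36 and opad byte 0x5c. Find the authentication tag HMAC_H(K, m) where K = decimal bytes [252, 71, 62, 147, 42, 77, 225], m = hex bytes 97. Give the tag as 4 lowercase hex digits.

0420

Key decimal bytes [252, 71, 62, 147, 42, 77, 225] = fc 47 3e 93 2a 4d e1 is exactly B = 7 bytes: K' = fc 47 3e 93 2a 4d e1.
K' ⊕ ipad = ca 71 08 a5 1c 7b d7.  K' ⊕ opad = a0 1b 62 cf 76 11 bd.
Inner input = (K'⊕ipad) ∥ m = ca 71 08 a5 1c 7b d7 ∥ 97.
Inner hash: sum = 202+113+8+165+28+123+215+151 = 1005 → 03 ed.
Outer input = (K'⊕opad) ∥ inner = a0 1b 62 cf 76 11 bd ∥ 03 ed.
Outer hash (tag): sum = 160+27+98+207+118+17+189+3+237 = 1056 → 04 20.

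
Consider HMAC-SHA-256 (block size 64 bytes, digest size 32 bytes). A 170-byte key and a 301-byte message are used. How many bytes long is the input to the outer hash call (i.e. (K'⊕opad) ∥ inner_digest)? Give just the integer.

96

Key is 170 > 64 bytes, so it is hashed to 32 bytes then zero-padded to 64: |K'| = 64.
Outer input = (K'⊕opad) ∥ H(inner) → 64 + 32 = 96 bytes.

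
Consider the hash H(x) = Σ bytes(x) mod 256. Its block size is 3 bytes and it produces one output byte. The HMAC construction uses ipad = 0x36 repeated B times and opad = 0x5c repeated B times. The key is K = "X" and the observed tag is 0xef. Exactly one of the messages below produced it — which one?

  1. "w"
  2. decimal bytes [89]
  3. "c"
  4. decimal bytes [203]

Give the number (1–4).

2

Key "X" = 58 is 1 byte ≤ B = 3; zero-pad to 3 bytes: K' = 58 00 00.
K' ⊕ ipad = 6e 36 36; K' ⊕ opad = 04 5c 5c.
m1: inner = H(6e 36 36 77) = 51; tag = H(04 5c 5c 51) = 0d
m2: inner = H(6e 36 36 59) = 33; tag = H(04 5c 5c 33) = ef ← matches
m3: inner = H(6e 36 36 63) = 3d; tag = H(04 5c 5c 3d) = f9
m4: inner = H(6e 36 36 cb) = a5; tag = H(04 5c 5c a5) = 61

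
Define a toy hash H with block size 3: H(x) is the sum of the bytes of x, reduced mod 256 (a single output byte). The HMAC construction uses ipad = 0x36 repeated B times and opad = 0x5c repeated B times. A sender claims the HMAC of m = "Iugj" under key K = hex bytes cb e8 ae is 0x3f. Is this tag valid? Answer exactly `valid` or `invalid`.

valid

Key hex bytes cb e8 ae is exactly B = 3 bytes: K' = cb e8 ae.
K' ⊕ ipad = fd de 98; K' ⊕ opad = 97 b4 f2.
Inner hash: sum = 253+222+152+73+117+103+106 = 1026; mod 256 = 2 → 02.
Outer hash (recomputed tag): sum = 151+180+242+2 = 575; mod 256 = 63 → 3f.
Recomputed tag = 3f; claimed = 3f → match.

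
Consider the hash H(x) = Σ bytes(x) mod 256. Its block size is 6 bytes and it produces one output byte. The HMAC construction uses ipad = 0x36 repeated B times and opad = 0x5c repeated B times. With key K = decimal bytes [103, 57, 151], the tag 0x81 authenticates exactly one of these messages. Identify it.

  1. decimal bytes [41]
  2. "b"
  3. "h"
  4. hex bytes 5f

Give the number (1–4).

4

Key decimal bytes [103, 57, 151] = 67 39 97 is 3 bytes ≤ B = 6; zero-pad to 6 bytes: K' = 67 39 97 00 00 00.
K' ⊕ ipad = 51 0f a1 36 36 36; K' ⊕ opad = 3b 65 cb 5c 5c 5c.
m1: inner = H(51 0f a1 36 36 36 29) = cc; tag = H(3b 65 cb 5c 5c 5c cc) = 4b
m2: inner = H(51 0f a1 36 36 36 62) = 05; tag = H(3b 65 cb 5c 5c 5c 05) = 84
m3: inner = H(51 0f a1 36 36 36 68) = 0b; tag = H(3b 65 cb 5c 5c 5c 0b) = 8a
m4: inner = H(51 0f a1 36 36 36 5f) = 02; tag = H(3b 65 cb 5c 5c 5c 02) = 81 ← matches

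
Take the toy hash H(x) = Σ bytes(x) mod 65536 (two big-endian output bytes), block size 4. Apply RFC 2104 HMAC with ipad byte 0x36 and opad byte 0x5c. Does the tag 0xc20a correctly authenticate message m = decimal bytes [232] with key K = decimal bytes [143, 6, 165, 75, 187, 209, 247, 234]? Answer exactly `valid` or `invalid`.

Key decimal bytes [143, 6, 165, 75, 187, 209, 247, 234] = 8f 06 a5 4b bb d1 f7 ea is 8 bytes > B = 4, so hash it first: H(key) = 04 f2, then zero-pad to 4 bytes: K' = 04 f2 00 00.
K' ⊕ ipad = 32 c4 36 36; K' ⊕ opad = 58 ae 5c 5c.
Inner hash: sum = 50+196+54+54+232 = 586 → 02 4a.
Outer hash (recomputed tag): sum = 88+174+92+92+2+74 = 522 → 02 0a.
Recomputed tag = 020a; claimed = c20a → mismatch.

invalid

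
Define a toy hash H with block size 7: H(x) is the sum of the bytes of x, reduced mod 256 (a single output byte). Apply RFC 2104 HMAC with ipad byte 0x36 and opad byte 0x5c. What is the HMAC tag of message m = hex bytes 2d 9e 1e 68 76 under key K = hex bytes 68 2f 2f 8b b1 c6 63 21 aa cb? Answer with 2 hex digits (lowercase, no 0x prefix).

Key hex bytes 68 2f 2f 8b b1 c6 63 21 aa cb is 10 bytes > B = 7, so hash it first: H(key) = c1, then zero-pad to 7 bytes: K' = c1 00 00 00 00 00 00.
K' ⊕ ipad = f7 36 36 36 36 36 36.  K' ⊕ opad = 9d 5c 5c 5c 5c 5c 5c.
Inner input = (K'⊕ipad) ∥ m = f7 36 36 36 36 36 36 ∥ 2d 9e 1e 68 76.
Inner hash: sum = 247+54+54+54+54+54+54+45+158+30+104+118 = 1026; mod 256 = 2 → 02.
Outer input = (K'⊕opad) ∥ inner = 9d 5c 5c 5c 5c 5c 5c ∥ 02.
Outer hash (tag): sum = 157+92+92+92+92+92+92+2 = 711; mod 256 = 199 → c7.

c7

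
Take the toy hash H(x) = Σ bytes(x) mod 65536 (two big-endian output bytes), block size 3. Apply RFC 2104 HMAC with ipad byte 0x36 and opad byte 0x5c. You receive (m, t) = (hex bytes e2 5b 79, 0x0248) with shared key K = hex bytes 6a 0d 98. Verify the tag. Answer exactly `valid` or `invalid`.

valid

Key hex bytes 6a 0d 98 is exactly B = 3 bytes: K' = 6a 0d 98.
K' ⊕ ipad = 5c 3b ae; K' ⊕ opad = 36 51 c4.
Inner hash: sum = 92+59+174+226+91+121 = 763 → 02 fb.
Outer hash (recomputed tag): sum = 54+81+196+2+251 = 584 → 02 48.
Recomputed tag = 0248; claimed = 0248 → match.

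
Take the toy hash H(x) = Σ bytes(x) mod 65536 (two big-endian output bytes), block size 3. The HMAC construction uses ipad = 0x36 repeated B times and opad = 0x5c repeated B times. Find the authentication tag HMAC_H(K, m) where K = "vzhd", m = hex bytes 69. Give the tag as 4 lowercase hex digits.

01fa

Key "vzhd" = 76 7a 68 64 is 4 bytes > B = 3, so hash it first: H(key) = 01 bc, then zero-pad to 3 bytes: K' = 01 bc 00.
K' ⊕ ipad = 37 8a 36.  K' ⊕ opad = 5d e0 5c.
Inner input = (K'⊕ipad) ∥ m = 37 8a 36 ∥ 69.
Inner hash: sum = 55+138+54+105 = 352 → 01 60.
Outer input = (K'⊕opad) ∥ inner = 5d e0 5c ∥ 01 60.
Outer hash (tag): sum = 93+224+92+1+96 = 506 → 01 fa.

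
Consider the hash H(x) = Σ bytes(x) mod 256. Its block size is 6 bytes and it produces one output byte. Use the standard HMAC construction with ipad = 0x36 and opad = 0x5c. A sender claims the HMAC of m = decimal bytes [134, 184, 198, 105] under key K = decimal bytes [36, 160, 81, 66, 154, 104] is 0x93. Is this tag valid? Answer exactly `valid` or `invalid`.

valid

Key decimal bytes [36, 160, 81, 66, 154, 104] = 24 a0 51 42 9a 68 is exactly B = 6 bytes: K' = 24 a0 51 42 9a 68.
K' ⊕ ipad = 12 96 67 74 ac 5e; K' ⊕ opad = 78 fc 0d 1e c6 34.
Inner hash: sum = 18+150+103+116+172+94+134+184+198+105 = 1274; mod 256 = 250 → fa.
Outer hash (recomputed tag): sum = 120+252+13+30+198+52+250 = 915; mod 256 = 147 → 93.
Recomputed tag = 93; claimed = 93 → match.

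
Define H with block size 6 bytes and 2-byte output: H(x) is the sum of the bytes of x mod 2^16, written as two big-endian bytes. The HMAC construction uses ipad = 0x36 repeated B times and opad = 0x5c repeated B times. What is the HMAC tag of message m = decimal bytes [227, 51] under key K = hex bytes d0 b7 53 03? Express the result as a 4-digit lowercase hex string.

Key hex bytes d0 b7 53 03 is 4 bytes ≤ B = 6; zero-pad to 6 bytes: K' = d0 b7 53 03 00 00.
K' ⊕ ipad = e6 81 65 35 36 36.  K' ⊕ opad = 8c eb 0f 5f 5c 5c.
Inner input = (K'⊕ipad) ∥ m = e6 81 65 35 36 36 ∥ e3 33.
Inner hash: sum = 230+129+101+53+54+54+227+51 = 899 → 03 83.
Outer input = (K'⊕opad) ∥ inner = 8c eb 0f 5f 5c 5c ∥ 03 83.
Outer hash (tag): sum = 140+235+15+95+92+92+3+131 = 803 → 03 23.

0323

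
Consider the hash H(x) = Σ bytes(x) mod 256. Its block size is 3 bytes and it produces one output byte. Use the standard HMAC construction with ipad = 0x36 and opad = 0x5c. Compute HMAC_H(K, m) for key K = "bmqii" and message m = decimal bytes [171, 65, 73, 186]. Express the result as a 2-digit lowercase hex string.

85

Key "bmqii" = 62 6d 71 69 69 is 5 bytes > B = 3, so hash it first: H(key) = 12, then zero-pad to 3 bytes: K' = 12 00 00.
K' ⊕ ipad = 24 36 36.  K' ⊕ opad = 4e 5c 5c.
Inner input = (K'⊕ipad) ∥ m = 24 36 36 ∥ ab 41 49 ba.
Inner hash: sum = 36+54+54+171+65+73+186 = 639; mod 256 = 127 → 7f.
Outer input = (K'⊕opad) ∥ inner = 4e 5c 5c ∥ 7f.
Outer hash (tag): sum = 78+92+92+127 = 389; mod 256 = 133 → 85.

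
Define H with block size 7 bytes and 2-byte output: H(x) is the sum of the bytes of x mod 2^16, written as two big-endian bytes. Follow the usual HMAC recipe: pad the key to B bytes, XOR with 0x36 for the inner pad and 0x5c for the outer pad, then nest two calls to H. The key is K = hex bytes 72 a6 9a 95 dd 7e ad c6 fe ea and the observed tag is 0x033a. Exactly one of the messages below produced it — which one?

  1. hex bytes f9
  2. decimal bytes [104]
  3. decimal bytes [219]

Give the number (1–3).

2

Key hex bytes 72 a6 9a 95 dd 7e ad c6 fe ea is 10 bytes > B = 7, so hash it first: H(key) = 06 fd, then zero-pad to 7 bytes: K' = 06 fd 00 00 00 00 00.
K' ⊕ ipad = 30 cb 36 36 36 36 36; K' ⊕ opad = 5a a1 5c 5c 5c 5c 5c.
m1: inner = H(30 cb 36 36 36 36 36 f9) = 03 02; tag = H(5a a1 5c 5c 5c 5c 5c 03 02) = 02cc
m2: inner = H(30 cb 36 36 36 36 36 68) = 02 71; tag = H(5a a1 5c 5c 5c 5c 5c 02 71) = 033a ← matches
m3: inner = H(30 cb 36 36 36 36 36 db) = 02 e4; tag = H(5a a1 5c 5c 5c 5c 5c 02 e4) = 03ad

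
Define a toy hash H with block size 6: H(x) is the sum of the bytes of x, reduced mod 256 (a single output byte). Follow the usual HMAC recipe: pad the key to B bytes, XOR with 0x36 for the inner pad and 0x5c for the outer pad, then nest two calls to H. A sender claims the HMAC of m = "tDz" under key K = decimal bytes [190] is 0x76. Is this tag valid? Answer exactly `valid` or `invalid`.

valid

Key decimal bytes [190] = be is 1 byte ≤ B = 6; zero-pad to 6 bytes: K' = be 00 00 00 00 00.
K' ⊕ ipad = 88 36 36 36 36 36; K' ⊕ opad = e2 5c 5c 5c 5c 5c.
Inner hash: sum = 136+54+54+54+54+54+116+68+122 = 712; mod 256 = 200 → c8.
Outer hash (recomputed tag): sum = 226+92+92+92+92+92+200 = 886; mod 256 = 118 → 76.
Recomputed tag = 76; claimed = 76 → match.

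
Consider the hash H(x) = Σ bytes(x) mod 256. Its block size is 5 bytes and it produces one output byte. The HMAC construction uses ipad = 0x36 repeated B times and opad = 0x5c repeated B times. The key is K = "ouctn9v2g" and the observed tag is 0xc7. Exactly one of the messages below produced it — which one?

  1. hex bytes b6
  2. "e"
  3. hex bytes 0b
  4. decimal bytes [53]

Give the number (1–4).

Key "ouctn9v2g" = 6f 75 63 74 6e 39 76 32 67 is 9 bytes > B = 5, so hash it first: H(key) = 71, then zero-pad to 5 bytes: K' = 71 00 00 00 00.
K' ⊕ ipad = 47 36 36 36 36; K' ⊕ opad = 2d 5c 5c 5c 5c.
m1: inner = H(47 36 36 36 36 b6) = d5; tag = H(2d 5c 5c 5c 5c d5) = 72
m2: inner = H(47 36 36 36 36 65) = 84; tag = H(2d 5c 5c 5c 5c 84) = 21
m3: inner = H(47 36 36 36 36 0b) = 2a; tag = H(2d 5c 5c 5c 5c 2a) = c7 ← matches
m4: inner = H(47 36 36 36 36 35) = 54; tag = H(2d 5c 5c 5c 5c 54) = f1

3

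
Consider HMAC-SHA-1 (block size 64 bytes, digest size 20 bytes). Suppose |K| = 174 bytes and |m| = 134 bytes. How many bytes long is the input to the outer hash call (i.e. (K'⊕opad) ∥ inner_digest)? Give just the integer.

84

Key is 174 > 64 bytes, so it is hashed to 20 bytes then zero-padded to 64: |K'| = 64.
Outer input = (K'⊕opad) ∥ H(inner) → 64 + 20 = 84 bytes.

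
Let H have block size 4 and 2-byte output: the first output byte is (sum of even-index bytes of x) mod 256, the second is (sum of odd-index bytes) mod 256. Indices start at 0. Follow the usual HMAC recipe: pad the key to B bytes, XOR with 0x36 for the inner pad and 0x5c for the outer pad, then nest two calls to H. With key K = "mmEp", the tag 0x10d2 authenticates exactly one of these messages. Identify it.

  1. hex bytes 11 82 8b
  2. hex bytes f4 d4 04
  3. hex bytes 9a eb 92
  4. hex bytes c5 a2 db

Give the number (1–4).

Key "mmEp" = 6d 6d 45 70 is exactly B = 4 bytes: K' = 6d 6d 45 70.
K' ⊕ ipad = 5b 5b 73 46; K' ⊕ opad = 31 31 19 2c.
m1: inner = H(5b 5b 73 46 11 82 8b) = 6a 23; tag = H(31 31 19 2c 6a 23) = b480
m2: inner = H(5b 5b 73 46 f4 d4 04) = c6 75; tag = H(31 31 19 2c c6 75) = 10d2 ← matches
m3: inner = H(5b 5b 73 46 9a eb 92) = fa 8c; tag = H(31 31 19 2c fa 8c) = 44e9
m4: inner = H(5b 5b 73 46 c5 a2 db) = 6e 43; tag = H(31 31 19 2c 6e 43) = b8a0

2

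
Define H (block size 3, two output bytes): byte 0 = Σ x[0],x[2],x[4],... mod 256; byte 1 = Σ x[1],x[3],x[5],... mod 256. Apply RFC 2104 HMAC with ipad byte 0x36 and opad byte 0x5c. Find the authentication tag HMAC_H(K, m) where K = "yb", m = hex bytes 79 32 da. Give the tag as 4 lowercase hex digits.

Key "yb" = 79 62 is 2 bytes ≤ B = 3; zero-pad to 3 bytes: K' = 79 62 00.
K' ⊕ ipad = 4f 54 36.  K' ⊕ opad = 25 3e 5c.
Inner input = (K'⊕ipad) ∥ m = 4f 54 36 ∥ 79 32 da.
Inner hash: even-index sum = 183 mod 256 = 183; odd-index sum = 423 mod 256 = 167 → b7 a7.
Outer input = (K'⊕opad) ∥ inner = 25 3e 5c ∥ b7 a7.
Outer hash (tag): even-index sum = 296 mod 256 = 40; odd-index sum = 245 mod 256 = 245 → 28 f5.

28f5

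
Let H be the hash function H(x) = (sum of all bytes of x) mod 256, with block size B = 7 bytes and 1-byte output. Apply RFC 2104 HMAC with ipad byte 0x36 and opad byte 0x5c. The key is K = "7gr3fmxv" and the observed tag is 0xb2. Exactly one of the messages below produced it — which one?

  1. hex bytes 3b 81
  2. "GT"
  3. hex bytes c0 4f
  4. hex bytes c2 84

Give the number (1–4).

Key "7gr3fmxv" = 37 67 72 33 66 6d 78 76 is 8 bytes > B = 7, so hash it first: H(key) = 04, then zero-pad to 7 bytes: K' = 04 00 00 00 00 00 00.
K' ⊕ ipad = 32 36 36 36 36 36 36; K' ⊕ opad = 58 5c 5c 5c 5c 5c 5c.
m1: inner = H(32 36 36 36 36 36 36 3b 81) = 32; tag = H(58 5c 5c 5c 5c 5c 5c 32) = b2 ← matches
m2: inner = H(32 36 36 36 36 36 36 47 54) = 11; tag = H(58 5c 5c 5c 5c 5c 5c 11) = 91
m3: inner = H(32 36 36 36 36 36 36 c0 4f) = 85; tag = H(58 5c 5c 5c 5c 5c 5c 85) = 05
m4: inner = H(32 36 36 36 36 36 36 c2 84) = bc; tag = H(58 5c 5c 5c 5c 5c 5c bc) = 3c

1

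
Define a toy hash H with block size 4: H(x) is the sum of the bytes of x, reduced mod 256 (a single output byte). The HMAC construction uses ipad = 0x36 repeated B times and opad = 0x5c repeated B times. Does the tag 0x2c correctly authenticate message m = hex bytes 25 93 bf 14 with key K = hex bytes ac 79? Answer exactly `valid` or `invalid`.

invalid

Key hex bytes ac 79 is 2 bytes ≤ B = 4; zero-pad to 4 bytes: K' = ac 79 00 00.
K' ⊕ ipad = 9a 4f 36 36; K' ⊕ opad = f0 25 5c 5c.
Inner hash: sum = 154+79+54+54+37+147+191+20 = 736; mod 256 = 224 → e0.
Outer hash (recomputed tag): sum = 240+37+92+92+224 = 685; mod 256 = 173 → ad.
Recomputed tag = ad; claimed = 2c → mismatch.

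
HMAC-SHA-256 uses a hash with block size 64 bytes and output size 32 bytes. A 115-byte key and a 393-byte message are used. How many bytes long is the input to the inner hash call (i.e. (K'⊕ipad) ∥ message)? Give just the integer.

Key is 115 > 64 bytes, so it is hashed to 32 bytes then zero-padded to 64: |K'| = 64.
Inner input = (K'⊕ipad) ∥ m → 64 + 393 = 457 bytes.

457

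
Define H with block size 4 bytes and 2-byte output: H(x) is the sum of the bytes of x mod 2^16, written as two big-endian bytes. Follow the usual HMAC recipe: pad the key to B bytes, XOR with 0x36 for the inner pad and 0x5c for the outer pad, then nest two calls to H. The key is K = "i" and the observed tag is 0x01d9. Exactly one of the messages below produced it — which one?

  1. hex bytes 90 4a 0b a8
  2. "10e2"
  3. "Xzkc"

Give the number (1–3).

1

Key "i" = 69 is 1 byte ≤ B = 4; zero-pad to 4 bytes: K' = 69 00 00 00.
K' ⊕ ipad = 5f 36 36 36; K' ⊕ opad = 35 5c 5c 5c.
m1: inner = H(5f 36 36 36 90 4a 0b a8) = 02 8e; tag = H(35 5c 5c 5c 02 8e) = 01d9 ← matches
m2: inner = H(5f 36 36 36 31 30 65 32) = 01 f9; tag = H(35 5c 5c 5c 01 f9) = 0243
m3: inner = H(5f 36 36 36 58 7a 6b 63) = 02 a1; tag = H(35 5c 5c 5c 02 a1) = 01ec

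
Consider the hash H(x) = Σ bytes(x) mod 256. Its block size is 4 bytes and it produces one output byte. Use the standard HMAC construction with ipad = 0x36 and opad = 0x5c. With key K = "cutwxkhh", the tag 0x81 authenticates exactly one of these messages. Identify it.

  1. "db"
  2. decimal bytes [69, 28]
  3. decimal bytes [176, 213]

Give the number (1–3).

2

Key "cutwxkhh" = 63 75 74 77 78 6b 68 68 is 8 bytes > B = 4, so hash it first: H(key) = 76, then zero-pad to 4 bytes: K' = 76 00 00 00.
K' ⊕ ipad = 40 36 36 36; K' ⊕ opad = 2a 5c 5c 5c.
m1: inner = H(40 36 36 36 64 62) = a8; tag = H(2a 5c 5c 5c a8) = e6
m2: inner = H(40 36 36 36 45 1c) = 43; tag = H(2a 5c 5c 5c 43) = 81 ← matches
m3: inner = H(40 36 36 36 b0 d5) = 67; tag = H(2a 5c 5c 5c 67) = a5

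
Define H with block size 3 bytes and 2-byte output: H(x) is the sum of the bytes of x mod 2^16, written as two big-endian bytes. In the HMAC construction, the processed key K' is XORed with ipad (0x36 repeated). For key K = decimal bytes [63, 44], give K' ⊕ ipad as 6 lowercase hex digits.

091a36

Key decimal bytes [63, 44] = 3f 2c is 2 bytes ≤ B = 3; zero-pad to 3 bytes: K' = 3f 2c 00.
XOR each byte with 0x36: 3f⊕36=09, 2c⊕36=1a, 00⊕36=36.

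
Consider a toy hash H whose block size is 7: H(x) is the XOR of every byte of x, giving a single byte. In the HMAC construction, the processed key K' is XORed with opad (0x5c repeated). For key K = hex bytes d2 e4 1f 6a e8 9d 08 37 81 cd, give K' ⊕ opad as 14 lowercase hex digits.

195c5c5c5c5c5c

Key hex bytes d2 e4 1f 6a e8 9d 08 37 81 cd is 10 bytes > B = 7, so hash it first: H(key) = 45, then zero-pad to 7 bytes: K' = 45 00 00 00 00 00 00.
XOR each byte with 0x5c: 45⊕5c=19, 00⊕5c=5c, 00⊕5c=5c, 00⊕5c=5c, 00⊕5c=5c, 00⊕5c=5c, 00⊕5c=5c.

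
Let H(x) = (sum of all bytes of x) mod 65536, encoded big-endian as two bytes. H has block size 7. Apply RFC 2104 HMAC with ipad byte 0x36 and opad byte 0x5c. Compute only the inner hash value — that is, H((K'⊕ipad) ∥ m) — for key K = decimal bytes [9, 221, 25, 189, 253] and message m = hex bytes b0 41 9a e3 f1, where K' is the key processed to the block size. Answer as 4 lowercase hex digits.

Key decimal bytes [9, 221, 25, 189, 253] = 09 dd 19 bd fd is 5 bytes ≤ B = 7; zero-pad to 7 bytes: K' = 09 dd 19 bd fd 00 00.
K' ⊕ ipad = 3f eb 2f 8b cb 36 36.
Inner input = 3f eb 2f 8b cb 36 36 ∥ b0 41 9a e3 f1.
Inner hash: sum = 63+235+47+139+203+54+54+176+65+154+227+241 = 1658 → 06 7a.

067a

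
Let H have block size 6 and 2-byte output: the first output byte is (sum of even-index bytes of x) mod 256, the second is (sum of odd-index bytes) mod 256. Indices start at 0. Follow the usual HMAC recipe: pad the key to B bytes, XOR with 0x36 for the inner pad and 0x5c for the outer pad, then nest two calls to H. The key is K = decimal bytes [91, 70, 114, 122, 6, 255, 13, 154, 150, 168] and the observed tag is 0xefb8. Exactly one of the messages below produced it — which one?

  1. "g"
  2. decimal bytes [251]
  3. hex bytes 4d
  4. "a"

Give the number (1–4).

4

Key decimal bytes [91, 70, 114, 122, 6, 255, 13, 154, 150, 168] = 5b 46 72 7a 06 ff 0d 9a 96 a8 is 10 bytes > B = 6, so hash it first: H(key) = 76 01, then zero-pad to 6 bytes: K' = 76 01 00 00 00 00.
K' ⊕ ipad = 40 37 36 36 36 36; K' ⊕ opad = 2a 5d 5c 5c 5c 5c.
m1: inner = H(40 37 36 36 36 36 67) = 13 a3; tag = H(2a 5d 5c 5c 5c 5c 13 a3) = f5b8
m2: inner = H(40 37 36 36 36 36 fb) = a7 a3; tag = H(2a 5d 5c 5c 5c 5c a7 a3) = 89b8
m3: inner = H(40 37 36 36 36 36 4d) = f9 a3; tag = H(2a 5d 5c 5c 5c 5c f9 a3) = dbb8
m4: inner = H(40 37 36 36 36 36 61) = 0d a3; tag = H(2a 5d 5c 5c 5c 5c 0d a3) = efb8 ← matches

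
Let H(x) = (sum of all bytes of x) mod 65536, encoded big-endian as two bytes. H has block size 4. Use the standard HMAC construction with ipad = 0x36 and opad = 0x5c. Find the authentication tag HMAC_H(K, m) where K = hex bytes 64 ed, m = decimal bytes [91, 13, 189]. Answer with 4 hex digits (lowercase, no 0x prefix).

0261

Key hex bytes 64 ed is 2 bytes ≤ B = 4; zero-pad to 4 bytes: K' = 64 ed 00 00.
K' ⊕ ipad = 52 db 36 36.  K' ⊕ opad = 38 b1 5c 5c.
Inner input = (K'⊕ipad) ∥ m = 52 db 36 36 ∥ 5b 0d bd.
Inner hash: sum = 82+219+54+54+91+13+189 = 702 → 02 be.
Outer input = (K'⊕opad) ∥ inner = 38 b1 5c 5c ∥ 02 be.
Outer hash (tag): sum = 56+177+92+92+2+190 = 609 → 02 61.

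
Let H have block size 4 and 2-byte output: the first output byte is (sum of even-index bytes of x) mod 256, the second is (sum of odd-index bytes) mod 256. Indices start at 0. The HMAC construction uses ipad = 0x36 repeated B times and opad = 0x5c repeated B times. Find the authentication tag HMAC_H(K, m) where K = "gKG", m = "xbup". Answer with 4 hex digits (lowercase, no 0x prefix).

Key "gKG" = 67 4b 47 is 3 bytes ≤ B = 4; zero-pad to 4 bytes: K' = 67 4b 47 00.
K' ⊕ ipad = 51 7d 71 36.  K' ⊕ opad = 3b 17 1b 5c.
Inner input = (K'⊕ipad) ∥ m = 51 7d 71 36 ∥ 78 62 75 70.
Inner hash: even-index sum = 431 mod 256 = 175; odd-index sum = 389 mod 256 = 133 → af 85.
Outer input = (K'⊕opad) ∥ inner = 3b 17 1b 5c ∥ af 85.
Outer hash (tag): even-index sum = 261 mod 256 = 5; odd-index sum = 248 mod 256 = 248 → 05 f8.

05f8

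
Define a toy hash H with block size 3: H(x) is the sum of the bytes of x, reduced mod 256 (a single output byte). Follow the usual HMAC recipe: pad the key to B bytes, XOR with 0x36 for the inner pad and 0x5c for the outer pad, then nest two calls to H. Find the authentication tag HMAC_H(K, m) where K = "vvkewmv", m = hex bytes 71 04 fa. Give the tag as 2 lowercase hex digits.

fd

Key "vvkewmv" = 76 76 6b 65 77 6d 76 is 7 bytes > B = 3, so hash it first: H(key) = 16, then zero-pad to 3 bytes: K' = 16 00 00.
K' ⊕ ipad = 20 36 36.  K' ⊕ opad = 4a 5c 5c.
Inner input = (K'⊕ipad) ∥ m = 20 36 36 ∥ 71 04 fa.
Inner hash: sum = 32+54+54+113+4+250 = 507; mod 256 = 251 → fb.
Outer input = (K'⊕opad) ∥ inner = 4a 5c 5c ∥ fb.
Outer hash (tag): sum = 74+92+92+251 = 509; mod 256 = 253 → fd.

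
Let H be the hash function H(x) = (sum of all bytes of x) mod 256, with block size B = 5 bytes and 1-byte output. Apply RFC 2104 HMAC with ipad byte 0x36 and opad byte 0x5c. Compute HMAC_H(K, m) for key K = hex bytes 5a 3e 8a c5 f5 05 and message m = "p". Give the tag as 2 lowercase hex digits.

4c

Key hex bytes 5a 3e 8a c5 f5 05 is 6 bytes > B = 5, so hash it first: H(key) = e1, then zero-pad to 5 bytes: K' = e1 00 00 00 00.
K' ⊕ ipad = d7 36 36 36 36.  K' ⊕ opad = bd 5c 5c 5c 5c.
Inner input = (K'⊕ipad) ∥ m = d7 36 36 36 36 ∥ 70.
Inner hash: sum = 215+54+54+54+54+112 = 543; mod 256 = 31 → 1f.
Outer input = (K'⊕opad) ∥ inner = bd 5c 5c 5c 5c ∥ 1f.
Outer hash (tag): sum = 189+92+92+92+92+31 = 588; mod 256 = 76 → 4c.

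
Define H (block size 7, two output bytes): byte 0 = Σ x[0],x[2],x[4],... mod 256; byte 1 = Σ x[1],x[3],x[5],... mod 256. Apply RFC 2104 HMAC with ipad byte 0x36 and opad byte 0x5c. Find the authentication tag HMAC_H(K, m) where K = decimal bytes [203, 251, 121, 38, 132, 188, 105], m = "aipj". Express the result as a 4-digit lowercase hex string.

Key decimal bytes [203, 251, 121, 38, 132, 188, 105] = cb fb 79 26 84 bc 69 is exactly B = 7 bytes: K' = cb fb 79 26 84 bc 69.
K' ⊕ ipad = fd cd 4f 10 b2 8a 5f.  K' ⊕ opad = 97 a7 25 7a d8 e0 35.
Inner input = (K'⊕ipad) ∥ m = fd cd 4f 10 b2 8a 5f ∥ 61 69 70 6a.
Inner hash: even-index sum = 816 mod 256 = 48; odd-index sum = 568 mod 256 = 56 → 30 38.
Outer input = (K'⊕opad) ∥ inner = 97 a7 25 7a d8 e0 35 ∥ 30 38.
Outer hash (tag): even-index sum = 513 mod 256 = 1; odd-index sum = 561 mod 256 = 49 → 01 31.

0131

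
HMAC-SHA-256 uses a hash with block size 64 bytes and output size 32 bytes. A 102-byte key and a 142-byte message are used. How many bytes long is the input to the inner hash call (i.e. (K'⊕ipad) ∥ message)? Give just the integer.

Key is 102 > 64 bytes, so it is hashed to 32 bytes then zero-padded to 64: |K'| = 64.
Inner input = (K'⊕ipad) ∥ m → 64 + 142 = 206 bytes.

206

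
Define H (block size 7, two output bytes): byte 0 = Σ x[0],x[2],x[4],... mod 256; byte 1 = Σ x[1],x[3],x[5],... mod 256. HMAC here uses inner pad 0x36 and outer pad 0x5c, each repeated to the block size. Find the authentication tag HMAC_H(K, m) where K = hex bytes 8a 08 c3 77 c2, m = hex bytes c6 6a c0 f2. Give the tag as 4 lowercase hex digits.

aa12

Key hex bytes 8a 08 c3 77 c2 is 5 bytes ≤ B = 7; zero-pad to 7 bytes: K' = 8a 08 c3 77 c2 00 00.
K' ⊕ ipad = bc 3e f5 41 f4 36 36.  K' ⊕ opad = d6 54 9f 2b 9e 5c 5c.
Inner input = (K'⊕ipad) ∥ m = bc 3e f5 41 f4 36 36 ∥ c6 6a c0 f2.
Inner hash: even-index sum = 1079 mod 256 = 55; odd-index sum = 571 mod 256 = 59 → 37 3b.
Outer input = (K'⊕opad) ∥ inner = d6 54 9f 2b 9e 5c 5c ∥ 37 3b.
Outer hash (tag): even-index sum = 682 mod 256 = 170; odd-index sum = 274 mod 256 = 18 → aa 12.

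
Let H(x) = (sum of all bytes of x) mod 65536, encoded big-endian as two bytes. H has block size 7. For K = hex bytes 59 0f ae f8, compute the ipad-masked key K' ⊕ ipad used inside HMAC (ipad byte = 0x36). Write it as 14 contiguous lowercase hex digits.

6f3998ce363636

Key hex bytes 59 0f ae f8 is 4 bytes ≤ B = 7; zero-pad to 7 bytes: K' = 59 0f ae f8 00 00 00.
XOR each byte with 0x36: 59⊕36=6f, 0f⊕36=39, ae⊕36=98, f8⊕36=ce, 00⊕36=36, 00⊕36=36, 00⊕36=36.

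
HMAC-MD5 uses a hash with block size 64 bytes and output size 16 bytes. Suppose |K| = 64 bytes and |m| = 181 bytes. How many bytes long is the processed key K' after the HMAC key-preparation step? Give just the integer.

64

Key is 64 ≤ 64 bytes, zero-padded: |K'| = 64.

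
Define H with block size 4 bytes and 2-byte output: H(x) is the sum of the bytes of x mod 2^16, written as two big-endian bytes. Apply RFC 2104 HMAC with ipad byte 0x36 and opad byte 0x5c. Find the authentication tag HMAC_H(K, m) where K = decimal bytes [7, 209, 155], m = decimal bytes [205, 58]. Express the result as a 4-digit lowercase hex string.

0210

Key decimal bytes [7, 209, 155] = 07 d1 9b is 3 bytes ≤ B = 4; zero-pad to 4 bytes: K' = 07 d1 9b 00.
K' ⊕ ipad = 31 e7 ad 36.  K' ⊕ opad = 5b 8d c7 5c.
Inner input = (K'⊕ipad) ∥ m = 31 e7 ad 36 ∥ cd 3a.
Inner hash: sum = 49+231+173+54+205+58 = 770 → 03 02.
Outer input = (K'⊕opad) ∥ inner = 5b 8d c7 5c ∥ 03 02.
Outer hash (tag): sum = 91+141+199+92+3+2 = 528 → 02 10.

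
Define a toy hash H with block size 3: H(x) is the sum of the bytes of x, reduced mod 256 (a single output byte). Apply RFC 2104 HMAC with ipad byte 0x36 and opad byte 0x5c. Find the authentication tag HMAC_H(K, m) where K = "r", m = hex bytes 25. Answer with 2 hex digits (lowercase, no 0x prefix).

Key "r" = 72 is 1 byte ≤ B = 3; zero-pad to 3 bytes: K' = 72 00 00.
K' ⊕ ipad = 44 36 36.  K' ⊕ opad = 2e 5c 5c.
Inner input = (K'⊕ipad) ∥ m = 44 36 36 ∥ 25.
Inner hash: sum = 68+54+54+37 = 213 → d5.
Outer input = (K'⊕opad) ∥ inner = 2e 5c 5c ∥ d5.
Outer hash (tag): sum = 46+92+92+213 = 443; mod 256 = 187 → bb.

bb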